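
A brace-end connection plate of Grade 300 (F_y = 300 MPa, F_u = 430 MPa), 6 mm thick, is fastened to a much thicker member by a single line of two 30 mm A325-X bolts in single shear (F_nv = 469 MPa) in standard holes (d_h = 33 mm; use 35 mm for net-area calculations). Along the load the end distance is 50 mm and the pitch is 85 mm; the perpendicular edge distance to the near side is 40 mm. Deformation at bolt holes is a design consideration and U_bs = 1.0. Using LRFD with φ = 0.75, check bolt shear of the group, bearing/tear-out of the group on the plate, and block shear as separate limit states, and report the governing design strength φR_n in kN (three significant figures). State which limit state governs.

Bolt shear: A_b = π·30²/4 = 706.9 mm²; R_n = 469 × 706.9 × 2 × 1 / 1000 = 663 kN → 0.75 × 663 = 497 kN.
Bearing: edge l_c = 33.5, r_n = 103.7 kN; interior l_c = 52, r_n = 161 kN; R_n = 103.7 + 1·161 = 264.7 kN → 199 kN.
Block shear: A_gv = 810, A_nv = 495, A_nt = 135 mm²; R_n = min(0.6F_uA_nv, 0.6F_yA_gv) + U_bs·F_u·A_nt = 185.8 kN → 139 kN.
Block shear governs: 139 kN.

139 kN (block shear governs)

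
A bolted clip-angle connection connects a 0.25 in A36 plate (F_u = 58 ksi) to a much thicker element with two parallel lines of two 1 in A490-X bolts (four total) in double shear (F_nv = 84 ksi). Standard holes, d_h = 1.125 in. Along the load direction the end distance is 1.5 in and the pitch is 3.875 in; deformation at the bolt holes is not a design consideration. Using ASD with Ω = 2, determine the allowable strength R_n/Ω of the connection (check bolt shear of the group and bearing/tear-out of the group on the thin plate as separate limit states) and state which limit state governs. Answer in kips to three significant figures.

Bolt shear: A_b = π·1²/4 = 0.7854 in²; R_n = 84 × 0.7854 × 4 × 2 = 527.8 kips → 527.8 / 2 = 264 kips.
Bearing (1.5 l_c t F_u ≤ 3.0 d t F_u): upper limit = 3.0·1·0.25·58 = 43.5 kips.
  Edge l_c = 1.5 − 1.125/2 = 0.9375 → r_n = 20.39 kips; interior l_c = 3.875 − 1.125 = 2.75 → r_n = 43.5 kips.
  R_n,bearing = 2·20.39 + 2·43.5 = 127.8 kips → 127.8 / 2 = 63.9 kips.
Bearing governs: 63.9 kips.

63.9 kips (bearing governs)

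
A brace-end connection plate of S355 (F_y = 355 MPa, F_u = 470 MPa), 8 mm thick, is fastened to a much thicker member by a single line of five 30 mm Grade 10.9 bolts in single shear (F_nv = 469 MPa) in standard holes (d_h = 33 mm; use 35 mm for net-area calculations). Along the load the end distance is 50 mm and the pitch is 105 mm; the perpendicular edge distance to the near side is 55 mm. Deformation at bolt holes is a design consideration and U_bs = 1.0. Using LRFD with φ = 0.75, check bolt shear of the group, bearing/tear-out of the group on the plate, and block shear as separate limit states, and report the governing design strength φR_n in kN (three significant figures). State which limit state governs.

634 kN (block shear governs)

Bolt shear: A_b = π·30²/4 = 706.9 mm²; R_n = 469 × 706.9 × 5 × 1 / 1000 = 1658 kN → 0.75 × 1658 = 1240 kN.
Bearing: edge l_c = 33.5, r_n = 151.2 kN; interior l_c = 72, r_n = 270.7 kN; R_n = 151.2 + 4·270.7 = 1234 kN → 926 kN.
Block shear: A_gv = 3760, A_nv = 2500, A_nt = 300 mm²; R_n = min(0.6F_uA_nv, 0.6F_yA_gv) + U_bs·F_u·A_nt = 846 kN → 634 kN.
Block shear governs: 634 kN.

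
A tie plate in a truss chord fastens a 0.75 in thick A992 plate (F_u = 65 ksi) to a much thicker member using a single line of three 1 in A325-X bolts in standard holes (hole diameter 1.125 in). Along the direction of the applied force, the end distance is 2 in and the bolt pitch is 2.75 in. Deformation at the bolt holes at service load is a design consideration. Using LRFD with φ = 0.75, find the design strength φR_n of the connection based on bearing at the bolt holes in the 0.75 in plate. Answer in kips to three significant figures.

206 kips

Per bolt r_n = 1.2 l_c t F_u ≤ 2.4 d t F_u; upper limit = 2.4 × 1 × 0.75 × 65 = 117 kips.
Edge bolt: l_c = 2 − 1.125/2 = 1.438 in → 1.2 × 1.438 × 0.75 × 65 = 84.09 → r_n = 84.09 kips.
Interior bolts: l_c = 2.75 − 1.125 = 1.625 in → 1.2 × 1.625 × 0.75 × 65 = 95.06 → r_n = 95.06 kips.
R_n = 1 × 84.09 + 2 × 95.06 = 274.2 kips.
Design strength φR_n = 0.75 × 274.2 = 206 kips.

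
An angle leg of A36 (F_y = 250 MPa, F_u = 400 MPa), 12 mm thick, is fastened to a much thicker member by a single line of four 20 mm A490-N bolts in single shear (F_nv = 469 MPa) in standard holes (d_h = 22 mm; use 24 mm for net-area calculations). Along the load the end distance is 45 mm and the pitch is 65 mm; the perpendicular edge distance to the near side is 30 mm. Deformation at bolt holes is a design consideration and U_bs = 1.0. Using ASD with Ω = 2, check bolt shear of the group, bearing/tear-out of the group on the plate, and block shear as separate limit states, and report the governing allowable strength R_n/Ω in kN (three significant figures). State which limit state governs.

Bolt shear: A_b = π·20²/4 = 314.2 mm²; R_n = 469 × 314.2 × 4 × 1 / 1000 = 589.4 kN → 589.4 / 2 = 295 kN.
Bearing: edge l_c = 34, r_n = 195.8 kN; interior l_c = 43, r_n = 230.4 kN; R_n = 195.8 + 3·230.4 = 887 kN → 444 kN.
Block shear: A_gv = 2880, A_nv = 1872, A_nt = 216 mm²; R_n = min(0.6F_uA_nv, 0.6F_yA_gv) + U_bs·F_u·A_nt = 518.4 kN → 259 kN.
Block shear governs: 259 kN.

259 kN (block shear governs)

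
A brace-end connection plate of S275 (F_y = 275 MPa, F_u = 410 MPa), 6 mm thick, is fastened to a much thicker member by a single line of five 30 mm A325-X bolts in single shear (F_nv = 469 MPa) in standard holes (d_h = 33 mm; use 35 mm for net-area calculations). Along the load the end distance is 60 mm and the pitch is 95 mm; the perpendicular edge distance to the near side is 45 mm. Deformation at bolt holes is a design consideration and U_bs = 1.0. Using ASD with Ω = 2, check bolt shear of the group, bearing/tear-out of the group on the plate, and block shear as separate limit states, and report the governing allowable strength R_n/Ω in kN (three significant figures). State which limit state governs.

242 kN (block shear governs)

Bolt shear: A_b = π·30²/4 = 706.9 mm²; R_n = 469 × 706.9 × 5 × 1 / 1000 = 1658 kN → 1658 / 2 = 829 kN.
Bearing: edge l_c = 43.5, r_n = 128.4 kN; interior l_c = 62, r_n = 177.1 kN; R_n = 128.4 + 4·177.1 = 836.9 kN → 418 kN.
Block shear: A_gv = 2640, A_nv = 1695, A_nt = 165 mm²; R_n = min(0.6F_uA_nv, 0.6F_yA_gv) + U_bs·F_u·A_nt = 484.6 kN → 242 kN.
Block shear governs: 242 kN.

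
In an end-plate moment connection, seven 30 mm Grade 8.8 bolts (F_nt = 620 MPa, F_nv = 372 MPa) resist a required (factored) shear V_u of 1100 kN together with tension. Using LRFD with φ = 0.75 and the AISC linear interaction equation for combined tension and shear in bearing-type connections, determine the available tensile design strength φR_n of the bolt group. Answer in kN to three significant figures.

A_b = π·30²/4 = 706.9 mm²; f_rv = 1100 × 1000 / (7 × 706.9) = 222.3 MPa.
F'_nt = 1.3 F_nt − (F_nt / φF_nv) f_rv = 1.3·620 − (620/(0.75·372))·222.3 = 312 MPa, capped at F_nt → F'_nt = 312 MPa.
R_n = F'_nt · A_b · n = 312 × 706.9 × 7 / 1000 = 1544 kN.
Design strength φR_n = 0.75 × 1544 = 1160 kN.

1160 kN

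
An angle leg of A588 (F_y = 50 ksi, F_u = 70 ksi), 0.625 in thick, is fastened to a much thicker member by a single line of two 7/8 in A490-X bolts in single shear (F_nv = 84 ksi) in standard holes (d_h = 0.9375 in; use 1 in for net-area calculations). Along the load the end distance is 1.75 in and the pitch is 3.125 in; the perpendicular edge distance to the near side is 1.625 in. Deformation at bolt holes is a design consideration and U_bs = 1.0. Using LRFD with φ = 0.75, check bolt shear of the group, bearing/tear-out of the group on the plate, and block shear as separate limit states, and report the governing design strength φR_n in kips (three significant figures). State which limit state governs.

Bolt shear: A_b = π·0.875²/4 = 0.6013 in²; R_n = 84 × 0.6013 × 2 × 1 = 101 kips → 0.75 × 101 = 75.8 kips.
Bearing: edge l_c = 1.281, r_n = 67.27 kips; interior l_c = 2.188, r_n = 91.88 kips; R_n = 67.27 + 1·91.88 = 159.1 kips → 119 kips.
Block shear: A_gv = 3.047, A_nv = 2.109, A_nt = 0.7031 in²; R_n = min(0.6F_uA_nv, 0.6F_yA_gv) + U_bs·F_u·A_nt = 137.8 kips → 103 kips.
Bolt shear governs: 75.8 kips.

75.8 kips (bolt shear governs)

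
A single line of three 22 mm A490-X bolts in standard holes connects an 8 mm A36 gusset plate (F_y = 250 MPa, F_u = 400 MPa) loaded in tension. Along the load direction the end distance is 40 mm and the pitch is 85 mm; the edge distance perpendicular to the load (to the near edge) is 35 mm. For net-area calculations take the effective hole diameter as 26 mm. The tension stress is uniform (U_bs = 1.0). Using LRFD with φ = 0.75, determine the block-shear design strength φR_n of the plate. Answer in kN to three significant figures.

242 kN

Shear plane L_v = 40 + 2·85 = 210 mm; A_gv = 210 × 8 = 1680 mm².
A_nv = (210 − 2.5·26) × 8 = 1160 mm².
A_nt = (35 − 0.5·26) × 8 = 176 mm².
0.6 F_u A_nv = 278.4 kN; 0.6 F_y A_gv = 252 kN → shear yielding governs the shear term.
R_n = 252 + 1.0 × 400 × 176 / 1000 = 322.4 kN.
Design strength φR_n = 0.75 × 322.4 = 242 kN.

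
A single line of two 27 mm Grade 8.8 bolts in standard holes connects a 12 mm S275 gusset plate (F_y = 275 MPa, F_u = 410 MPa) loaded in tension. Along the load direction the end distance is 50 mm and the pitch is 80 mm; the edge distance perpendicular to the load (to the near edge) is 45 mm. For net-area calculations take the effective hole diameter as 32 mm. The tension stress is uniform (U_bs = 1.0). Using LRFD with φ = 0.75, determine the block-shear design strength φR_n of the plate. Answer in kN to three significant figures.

Shear plane L_v = 50 + 1·80 = 130 mm; A_gv = 130 × 12 = 1560 mm².
A_nv = (130 − 1.5·32) × 12 = 984 mm².
A_nt = (45 − 0.5·32) × 12 = 348 mm².
0.6 F_u A_nv = 242.1 kN; 0.6 F_y A_gv = 257.4 kN → shear rupture governs the shear term.
R_n = 242.1 + 1.0 × 410 × 348 / 1000 = 384.7 kN.
Design strength φR_n = 0.75 × 384.7 = 289 kN.

289 kN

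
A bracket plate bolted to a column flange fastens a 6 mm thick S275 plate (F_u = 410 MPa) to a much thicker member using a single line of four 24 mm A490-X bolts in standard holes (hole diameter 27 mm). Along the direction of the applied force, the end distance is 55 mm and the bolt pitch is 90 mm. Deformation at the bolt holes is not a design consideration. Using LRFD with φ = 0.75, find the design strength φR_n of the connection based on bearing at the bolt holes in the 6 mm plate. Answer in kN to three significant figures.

Per bolt r_n = 1.5 l_c t F_u ≤ 3.0 d t F_u; upper limit = 3.0 × 24 × 6 × 410 / 1000 = 177.1 kN.
Edge bolt: l_c = 55 − 27/2 = 41.5 mm → 1.5 × 41.5 × 6 × 410 / 1000 = 153.1 → r_n = 153.1 kN.
Interior bolts: l_c = 90 − 27 = 63 mm → 1.5 × 63 × 6 × 410 / 1000 = 232.5 → r_n = 177.1 kN.
R_n = 1 × 153.1 + 3 × 177.1 = 684.5 kN.
Design strength φR_n = 0.75 × 684.5 = 513 kN.

513 kN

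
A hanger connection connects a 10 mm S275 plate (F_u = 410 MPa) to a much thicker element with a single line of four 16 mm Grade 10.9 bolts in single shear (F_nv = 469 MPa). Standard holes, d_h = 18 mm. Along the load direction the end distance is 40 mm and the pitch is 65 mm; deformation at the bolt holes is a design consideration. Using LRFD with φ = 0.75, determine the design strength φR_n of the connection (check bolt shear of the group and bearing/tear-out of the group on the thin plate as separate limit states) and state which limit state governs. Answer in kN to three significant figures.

283 kN (bolt shear governs)

Bolt shear: A_b = π·16²/4 = 201.1 mm²; R_n = 469 × 201.1 × 4 × 1 / 1000 = 377.2 kN → 0.75 × 377.2 = 283 kN.
Bearing (1.2 l_c t F_u ≤ 2.4 d t F_u): upper limit = 2.4·16·10·410 / 1000 = 157.4 kN.
  Edge l_c = 40 − 18/2 = 31 → r_n = 152.5 kN; interior l_c = 65 − 18 = 47 → r_n = 157.4 kN.
  R_n,bearing = 1·152.5 + 3·157.4 = 624.8 kN → 0.75 × 624.8 = 469 kN.
Bolt shear governs: 283 kN.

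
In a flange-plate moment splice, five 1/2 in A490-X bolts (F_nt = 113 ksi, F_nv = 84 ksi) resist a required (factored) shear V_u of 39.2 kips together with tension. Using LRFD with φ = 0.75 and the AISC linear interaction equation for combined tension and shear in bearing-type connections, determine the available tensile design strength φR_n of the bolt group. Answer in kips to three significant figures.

A_b = π·0.5²/4 = 0.1963 in²; f_rv = 39.2 / (5 × 0.1963) = 39.93 ksi.
F'_nt = 1.3 F_nt − (F_nt / φF_nv) f_rv = 1.3·113 − (113/(0.75·84))·39.93 = 75.28 ksi, capped at F_nt → F'_nt = 75.28 ksi.
R_n = F'_nt · A_b · n = 75.28 × 0.1963 × 5 = 73.91 kips.
Design strength φR_n = 0.75 × 73.91 = 55.4 kips.

55.4 kips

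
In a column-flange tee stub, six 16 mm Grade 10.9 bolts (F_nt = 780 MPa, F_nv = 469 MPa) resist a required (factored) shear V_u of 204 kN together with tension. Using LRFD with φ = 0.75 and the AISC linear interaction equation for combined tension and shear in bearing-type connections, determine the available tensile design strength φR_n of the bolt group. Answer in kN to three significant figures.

A_b = π·16²/4 = 201.1 mm²; f_rv = 204 × 1000 / (6 × 201.1) = 169.1 MPa.
F'_nt = 1.3 F_nt − (F_nt / φF_nv) f_rv = 1.3·780 − (780/(0.75·469))·169.1 = 639 MPa, capped at F_nt → F'_nt = 639 MPa.
R_n = F'_nt · A_b · n = 639 × 201.1 × 6 / 1000 = 770.9 kN.
Design strength φR_n = 0.75 × 770.9 = 578 kN.

578 kN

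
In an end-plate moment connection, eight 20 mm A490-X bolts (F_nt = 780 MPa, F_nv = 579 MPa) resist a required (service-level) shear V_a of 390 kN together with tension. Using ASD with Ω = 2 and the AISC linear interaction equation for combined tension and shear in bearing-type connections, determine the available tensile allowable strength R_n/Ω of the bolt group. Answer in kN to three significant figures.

749 kN

A_b = π·20²/4 = 314.2 mm²; f_rv = 390 × 1000 / (8 × 314.2) = 155.2 MPa.
F'_nt = 1.3 F_nt − (Ω F_nt / F_nv) f_rv = 1.3·780 − (2·780/579)·155.2 = 595.9 MPa, capped at F_nt → F'_nt = 595.9 MPa.
R_n = F'_nt · A_b · n = 595.9 × 314.2 × 8 / 1000 = 1498 kN.
Allowable strength R_n/Ω = 1498 / 2 = 749 kN.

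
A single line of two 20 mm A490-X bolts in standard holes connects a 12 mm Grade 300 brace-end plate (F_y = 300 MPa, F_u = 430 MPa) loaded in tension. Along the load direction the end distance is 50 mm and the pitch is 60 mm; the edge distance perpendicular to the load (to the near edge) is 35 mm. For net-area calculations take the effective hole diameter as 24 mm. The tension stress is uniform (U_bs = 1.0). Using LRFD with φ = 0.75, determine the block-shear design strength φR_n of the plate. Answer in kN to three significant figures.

Shear plane L_v = 50 + 1·60 = 110 mm; A_gv = 110 × 12 = 1320 mm².
A_nv = (110 − 1.5·24) × 12 = 888 mm².
A_nt = (35 − 0.5·24) × 12 = 276 mm².
0.6 F_u A_nv = 229.1 kN; 0.6 F_y A_gv = 237.6 kN → shear rupture governs the shear term.
R_n = 229.1 + 1.0 × 430 × 276 / 1000 = 347.8 kN.
Design strength φR_n = 0.75 × 347.8 = 261 kN.

261 kN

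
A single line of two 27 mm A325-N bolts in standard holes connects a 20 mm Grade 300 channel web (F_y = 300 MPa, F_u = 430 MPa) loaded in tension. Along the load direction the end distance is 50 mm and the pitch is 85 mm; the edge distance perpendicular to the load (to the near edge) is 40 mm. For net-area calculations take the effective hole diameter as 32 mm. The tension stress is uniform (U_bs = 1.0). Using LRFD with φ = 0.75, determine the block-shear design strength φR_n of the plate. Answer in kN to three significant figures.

491 kN

Shear plane L_v = 50 + 1·85 = 135 mm; A_gv = 135 × 20 = 2700 mm².
A_nv = (135 − 1.5·32) × 20 = 1740 mm².
A_nt = (40 − 0.5·32) × 20 = 480 mm².
0.6 F_u A_nv = 448.9 kN; 0.6 F_y A_gv = 486 kN → shear rupture governs the shear term.
R_n = 448.9 + 1.0 × 430 × 480 / 1000 = 655.3 kN.
Design strength φR_n = 0.75 × 655.3 = 491 kN.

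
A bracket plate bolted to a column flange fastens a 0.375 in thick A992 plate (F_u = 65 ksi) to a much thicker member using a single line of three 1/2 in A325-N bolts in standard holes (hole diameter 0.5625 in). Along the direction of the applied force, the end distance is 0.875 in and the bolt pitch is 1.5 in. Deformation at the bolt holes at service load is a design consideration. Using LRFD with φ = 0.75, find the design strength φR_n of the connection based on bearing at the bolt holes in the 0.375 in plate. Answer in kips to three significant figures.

Per bolt r_n = 1.2 l_c t F_u ≤ 2.4 d t F_u; upper limit = 2.4 × 0.5 × 0.375 × 65 = 29.25 kips.
Edge bolt: l_c = 0.875 − 0.5625/2 = 0.5938 in → 1.2 × 0.5938 × 0.375 × 65 = 17.37 → r_n = 17.37 kips.
Interior bolts: l_c = 1.5 − 0.5625 = 0.9375 in → 1.2 × 0.9375 × 0.375 × 65 = 27.42 → r_n = 27.42 kips.
R_n = 1 × 17.37 + 2 × 27.42 = 72.21 kips.
Design strength φR_n = 0.75 × 72.21 = 54.2 kips.

54.2 kips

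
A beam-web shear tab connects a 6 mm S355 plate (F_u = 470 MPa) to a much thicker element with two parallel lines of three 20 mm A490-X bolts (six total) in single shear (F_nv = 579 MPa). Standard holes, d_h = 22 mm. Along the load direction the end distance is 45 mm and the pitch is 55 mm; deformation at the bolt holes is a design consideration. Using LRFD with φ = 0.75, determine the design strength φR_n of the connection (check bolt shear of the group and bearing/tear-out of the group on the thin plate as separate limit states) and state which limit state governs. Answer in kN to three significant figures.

Bolt shear: A_b = π·20²/4 = 314.2 mm²; R_n = 579 × 314.2 × 6 × 1 / 1000 = 1091 kN → 0.75 × 1091 = 819 kN.
Bearing (1.2 l_c t F_u ≤ 2.4 d t F_u): upper limit = 2.4·20·6·470 / 1000 = 135.4 kN.
  Edge l_c = 45 − 22/2 = 34 → r_n = 115.1 kN; interior l_c = 55 − 22 = 33 → r_n = 111.7 kN.
  R_n,bearing = 2·115.1 + 4·111.7 = 676.8 kN → 0.75 × 676.8 = 508 kN.
Bearing governs: 508 kN.

508 kN (bearing governs)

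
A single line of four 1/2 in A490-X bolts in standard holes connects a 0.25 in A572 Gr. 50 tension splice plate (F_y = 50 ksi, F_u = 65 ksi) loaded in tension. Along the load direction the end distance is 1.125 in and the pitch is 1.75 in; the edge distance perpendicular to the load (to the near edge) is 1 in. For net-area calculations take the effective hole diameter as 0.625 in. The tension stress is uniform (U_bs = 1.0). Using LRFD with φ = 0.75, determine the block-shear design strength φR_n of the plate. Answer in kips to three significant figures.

39 kips

Shear plane L_v = 1.125 + 3·1.75 = 6.375 in; A_gv = 6.375 × 0.25 = 1.594 in².
A_nv = (6.375 − 3.5·0.625) × 0.25 = 1.047 in².
A_nt = (1 − 0.5·0.625) × 0.25 = 0.1719 in².
0.6 F_u A_nv = 40.83 kips; 0.6 F_y A_gv = 47.81 kips → shear rupture governs the shear term.
R_n = 40.83 + 1.0 × 65 × 0.1719 = 52 kips.
Design strength φR_n = 0.75 × 52 = 39 kips.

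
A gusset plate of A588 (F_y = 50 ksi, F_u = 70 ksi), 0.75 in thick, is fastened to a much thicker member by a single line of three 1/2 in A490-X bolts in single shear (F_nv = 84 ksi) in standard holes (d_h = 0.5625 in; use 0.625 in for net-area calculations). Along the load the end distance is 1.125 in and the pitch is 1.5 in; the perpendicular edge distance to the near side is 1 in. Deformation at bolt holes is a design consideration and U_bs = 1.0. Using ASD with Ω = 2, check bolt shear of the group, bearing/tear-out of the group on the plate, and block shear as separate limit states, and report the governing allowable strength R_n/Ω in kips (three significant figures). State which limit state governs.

Bolt shear: A_b = π·0.5²/4 = 0.1963 in²; R_n = 84 × 0.1963 × 3 × 1 = 49.48 kips → 49.48 / 2 = 24.7 kips.
Bearing: edge l_c = 0.8438, r_n = 53.16 kips; interior l_c = 0.9375, r_n = 59.06 kips; R_n = 53.16 + 2·59.06 = 171.3 kips → 85.6 kips.
Block shear: A_gv = 3.094, A_nv = 1.922, A_nt = 0.5156 in²; R_n = min(0.6F_uA_nv, 0.6F_yA_gv) + U_bs·F_u·A_nt = 116.8 kips → 58.4 kips.
Bolt shear governs: 24.7 kips.

24.7 kips (bolt shear governs)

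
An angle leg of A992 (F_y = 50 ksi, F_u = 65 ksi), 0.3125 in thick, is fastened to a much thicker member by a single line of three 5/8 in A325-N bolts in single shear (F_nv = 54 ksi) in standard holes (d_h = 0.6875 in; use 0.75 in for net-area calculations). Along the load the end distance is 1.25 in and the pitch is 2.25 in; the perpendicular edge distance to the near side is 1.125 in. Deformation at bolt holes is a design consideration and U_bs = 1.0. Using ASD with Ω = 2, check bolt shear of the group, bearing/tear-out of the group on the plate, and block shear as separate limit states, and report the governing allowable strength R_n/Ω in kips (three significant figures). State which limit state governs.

24.9 kips (bolt shear governs)

Bolt shear: A_b = π·0.625²/4 = 0.3068 in²; R_n = 54 × 0.3068 × 3 × 1 = 49.7 kips → 49.7 / 2 = 24.9 kips.
Bearing: edge l_c = 0.9062, r_n = 22.09 kips; interior l_c = 1.562, r_n = 30.47 kips; R_n = 22.09 + 2·30.47 = 83.03 kips → 41.5 kips.
Block shear: A_gv = 1.797, A_nv = 1.211, A_nt = 0.2344 in²; R_n = min(0.6F_uA_nv, 0.6F_yA_gv) + U_bs·F_u·A_nt = 62.46 kips → 31.2 kips.
Bolt shear governs: 24.9 kips.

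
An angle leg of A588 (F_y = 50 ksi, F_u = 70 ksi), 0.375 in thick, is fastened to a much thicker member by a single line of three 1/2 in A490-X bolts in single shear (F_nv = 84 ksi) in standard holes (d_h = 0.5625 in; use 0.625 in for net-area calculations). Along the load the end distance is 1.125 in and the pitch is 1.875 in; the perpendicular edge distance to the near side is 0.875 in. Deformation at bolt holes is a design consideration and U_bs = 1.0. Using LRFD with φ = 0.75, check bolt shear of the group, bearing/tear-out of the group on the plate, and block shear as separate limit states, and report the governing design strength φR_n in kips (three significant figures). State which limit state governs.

37.1 kips (bolt shear governs)

Bolt shear: A_b = π·0.5²/4 = 0.1963 in²; R_n = 84 × 0.1963 × 3 × 1 = 49.48 kips → 0.75 × 49.48 = 37.1 kips.
Bearing: edge l_c = 0.8438, r_n = 26.58 kips; interior l_c = 1.312, r_n = 31.5 kips; R_n = 26.58 + 2·31.5 = 89.58 kips → 67.2 kips.
Block shear: A_gv = 1.828, A_nv = 1.242, A_nt = 0.2109 in²; R_n = min(0.6F_uA_nv, 0.6F_yA_gv) + U_bs·F_u·A_nt = 66.94 kips → 50.2 kips.
Bolt shear governs: 37.1 kips.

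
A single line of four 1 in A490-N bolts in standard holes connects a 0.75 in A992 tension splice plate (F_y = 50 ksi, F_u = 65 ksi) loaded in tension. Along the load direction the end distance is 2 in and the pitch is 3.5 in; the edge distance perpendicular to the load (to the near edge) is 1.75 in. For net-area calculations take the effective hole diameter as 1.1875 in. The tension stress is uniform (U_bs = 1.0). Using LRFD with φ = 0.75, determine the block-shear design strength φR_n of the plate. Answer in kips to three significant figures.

225 kips

Shear plane L_v = 2 + 3·3.5 = 12.5 in; A_gv = 12.5 × 0.75 = 9.375 in².
A_nv = (12.5 − 3.5·1.1875) × 0.75 = 6.258 in².
A_nt = (1.75 − 0.5·1.1875) × 0.75 = 0.8672 in².
0.6 F_u A_nv = 244.1 kips; 0.6 F_y A_gv = 281.2 kips → shear rupture governs the shear term.
R_n = 244.1 + 1.0 × 65 × 0.8672 = 300.4 kips.
Design strength φR_n = 0.75 × 300.4 = 225 kips.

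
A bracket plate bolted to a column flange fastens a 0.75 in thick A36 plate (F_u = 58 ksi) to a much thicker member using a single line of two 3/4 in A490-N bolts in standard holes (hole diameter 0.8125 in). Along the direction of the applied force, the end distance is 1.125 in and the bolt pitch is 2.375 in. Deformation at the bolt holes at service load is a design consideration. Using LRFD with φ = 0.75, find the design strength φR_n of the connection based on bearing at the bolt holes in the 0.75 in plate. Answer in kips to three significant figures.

86.9 kips

Per bolt r_n = 1.2 l_c t F_u ≤ 2.4 d t F_u; upper limit = 2.4 × 0.75 × 0.75 × 58 = 78.3 kips.
Edge bolt: l_c = 1.125 − 0.8125/2 = 0.7188 in → 1.2 × 0.7188 × 0.75 × 58 = 37.52 → r_n = 37.52 kips.
Interior bolts: l_c = 2.375 − 0.8125 = 1.562 in → 1.2 × 1.562 × 0.75 × 58 = 81.56 → r_n = 78.3 kips.
R_n = 1 × 37.52 + 1 × 78.3 = 115.8 kips.
Design strength φR_n = 0.75 × 115.8 = 86.9 kips.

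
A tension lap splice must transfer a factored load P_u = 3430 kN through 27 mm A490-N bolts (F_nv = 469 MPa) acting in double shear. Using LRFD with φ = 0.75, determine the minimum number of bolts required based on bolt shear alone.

A_b = π·27²/4 = 572.6 mm².
Per-bolt design strength φR_n = 0.75 × 469 × 572.6 × 2 / 1000 = 402.8 kN.
n ≥ 3430 / 402.8 = 8.516 → use 9 bolts.

9 bolts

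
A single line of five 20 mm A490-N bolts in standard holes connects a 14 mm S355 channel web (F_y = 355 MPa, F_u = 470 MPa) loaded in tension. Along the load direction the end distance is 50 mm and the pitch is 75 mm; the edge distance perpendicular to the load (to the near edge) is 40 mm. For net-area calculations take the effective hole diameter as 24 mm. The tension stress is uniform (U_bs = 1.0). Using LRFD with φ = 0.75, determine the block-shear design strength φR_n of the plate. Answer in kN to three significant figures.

855 kN

Shear plane L_v = 50 + 4·75 = 350 mm; A_gv = 350 × 14 = 4900 mm².
A_nv = (350 − 4.5·24) × 14 = 3388 mm².
A_nt = (40 − 0.5·24) × 14 = 392 mm².
0.6 F_u A_nv = 955.4 kN; 0.6 F_y A_gv = 1044 kN → shear rupture governs the shear term.
R_n = 955.4 + 1.0 × 470 × 392 / 1000 = 1140 kN.
Design strength φR_n = 0.75 × 1140 = 855 kN.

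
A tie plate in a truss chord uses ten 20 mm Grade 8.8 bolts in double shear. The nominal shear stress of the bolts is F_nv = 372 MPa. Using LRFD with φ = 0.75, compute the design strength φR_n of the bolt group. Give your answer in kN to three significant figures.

1750 kN

A_b = π × 20² / 4 = 314.2 mm².
R_n = F_nv · A_b · n · n_s = 372 × 314.2 × 10 × 2 / 1000 = 2337 kN.
Design strength φR_n = 0.75 × 2337 = 1750 kN.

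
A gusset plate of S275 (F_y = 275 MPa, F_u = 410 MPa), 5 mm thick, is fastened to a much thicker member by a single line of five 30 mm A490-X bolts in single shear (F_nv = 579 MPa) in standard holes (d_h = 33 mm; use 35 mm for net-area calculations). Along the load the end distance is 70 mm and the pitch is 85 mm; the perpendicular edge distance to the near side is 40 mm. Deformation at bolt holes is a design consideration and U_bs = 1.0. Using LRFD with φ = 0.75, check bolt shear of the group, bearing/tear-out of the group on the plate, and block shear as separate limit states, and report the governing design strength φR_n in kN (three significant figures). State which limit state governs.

Bolt shear: A_b = π·30²/4 = 706.9 mm²; R_n = 579 × 706.9 × 5 × 1 / 1000 = 2046 kN → 0.75 × 2046 = 1530 kN.
Bearing: edge l_c = 53.5, r_n = 131.6 kN; interior l_c = 52, r_n = 127.9 kN; R_n = 131.6 + 4·127.9 = 643.3 kN → 482 kN.
Block shear: A_gv = 2050, A_nv = 1262, A_nt = 112.5 mm²; R_n = min(0.6F_uA_nv, 0.6F_yA_gv) + U_bs·F_u·A_nt = 356.7 kN → 268 kN.
Block shear governs: 268 kN.

268 kN (block shear governs)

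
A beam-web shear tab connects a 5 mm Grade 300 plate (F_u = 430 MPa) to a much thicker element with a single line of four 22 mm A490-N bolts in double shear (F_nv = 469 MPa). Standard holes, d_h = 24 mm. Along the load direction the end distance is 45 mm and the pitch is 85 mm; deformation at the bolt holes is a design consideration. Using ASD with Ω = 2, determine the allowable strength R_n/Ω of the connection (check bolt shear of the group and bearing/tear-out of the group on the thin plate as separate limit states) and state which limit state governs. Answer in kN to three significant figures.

213 kN (bearing governs)

Bolt shear: A_b = π·22²/4 = 380.1 mm²; R_n = 469 × 380.1 × 4 × 2 / 1000 = 1426 kN → 1426 / 2 = 713 kN.
Bearing (1.2 l_c t F_u ≤ 2.4 d t F_u): upper limit = 2.4·22·5·430 / 1000 = 113.5 kN.
  Edge l_c = 45 − 24/2 = 33 → r_n = 85.14 kN; interior l_c = 85 − 24 = 61 → r_n = 113.5 kN.
  R_n,bearing = 1·85.14 + 3·113.5 = 425.7 kN → 425.7 / 2 = 213 kN.
Bearing governs: 213 kN.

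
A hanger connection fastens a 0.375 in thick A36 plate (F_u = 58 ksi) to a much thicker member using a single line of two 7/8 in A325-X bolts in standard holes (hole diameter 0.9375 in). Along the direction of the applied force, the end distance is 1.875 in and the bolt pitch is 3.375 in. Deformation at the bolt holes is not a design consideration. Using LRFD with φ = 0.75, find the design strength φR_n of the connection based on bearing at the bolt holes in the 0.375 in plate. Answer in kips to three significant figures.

77.2 kips

Per bolt r_n = 1.5 l_c t F_u ≤ 3.0 d t F_u; upper limit = 3.0 × 0.875 × 0.375 × 58 = 57.09 kips.
Edge bolt: l_c = 1.875 − 0.9375/2 = 1.406 in → 1.5 × 1.406 × 0.375 × 58 = 45.88 → r_n = 45.88 kips.
Interior bolts: l_c = 3.375 − 0.9375 = 2.438 in → 1.5 × 2.438 × 0.375 × 58 = 79.52 → r_n = 57.09 kips.
R_n = 1 × 45.88 + 1 × 57.09 = 103 kips.
Design strength φR_n = 0.75 × 103 = 77.2 kips.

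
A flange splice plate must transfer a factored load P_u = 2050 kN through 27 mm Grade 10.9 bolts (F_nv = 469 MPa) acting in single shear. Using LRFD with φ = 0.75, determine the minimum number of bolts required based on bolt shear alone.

A_b = π·27²/4 = 572.6 mm².
Per-bolt design strength φR_n = 0.75 × 469 × 572.6 × 1 / 1000 = 201.4 kN.
n ≥ 2050 / 201.4 = 10.18 → use 11 bolts.

11 bolts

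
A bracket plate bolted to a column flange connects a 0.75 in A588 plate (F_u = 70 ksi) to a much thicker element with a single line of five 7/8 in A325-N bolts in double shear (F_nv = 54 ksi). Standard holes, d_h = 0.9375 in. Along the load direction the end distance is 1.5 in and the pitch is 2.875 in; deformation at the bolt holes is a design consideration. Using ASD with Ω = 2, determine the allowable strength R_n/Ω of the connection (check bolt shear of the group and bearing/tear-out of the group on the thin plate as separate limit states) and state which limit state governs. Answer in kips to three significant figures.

162 kips (bolt shear governs)

Bolt shear: A_b = π·0.875²/4 = 0.6013 in²; R_n = 54 × 0.6013 × 5 × 2 = 324.7 kips → 324.7 / 2 = 162 kips.
Bearing (1.2 l_c t F_u ≤ 2.4 d t F_u): upper limit = 2.4·0.875·0.75·70 = 110.3 kips.
  Edge l_c = 1.5 − 0.9375/2 = 1.031 → r_n = 64.97 kips; interior l_c = 2.875 − 0.9375 = 1.938 → r_n = 110.3 kips.
  R_n,bearing = 1·64.97 + 4·110.3 = 506 kips → 506 / 2 = 253 kips.
Bolt shear governs: 162 kips.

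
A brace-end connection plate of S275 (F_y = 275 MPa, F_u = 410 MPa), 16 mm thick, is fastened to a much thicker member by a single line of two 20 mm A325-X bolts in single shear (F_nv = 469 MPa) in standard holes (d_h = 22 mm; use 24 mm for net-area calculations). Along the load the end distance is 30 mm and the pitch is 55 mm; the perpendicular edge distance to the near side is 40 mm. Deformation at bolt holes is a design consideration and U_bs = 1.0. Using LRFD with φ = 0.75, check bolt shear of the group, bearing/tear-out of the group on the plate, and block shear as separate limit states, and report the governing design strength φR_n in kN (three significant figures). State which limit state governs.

Bolt shear: A_b = π·20²/4 = 314.2 mm²; R_n = 469 × 314.2 × 2 × 1 / 1000 = 294.7 kN → 0.75 × 294.7 = 221 kN.
Bearing: edge l_c = 19, r_n = 149.6 kN; interior l_c = 33, r_n = 259.8 kN; R_n = 149.6 + 1·259.8 = 409.3 kN → 307 kN.
Block shear: A_gv = 1360, A_nv = 784, A_nt = 448 mm²; R_n = min(0.6F_uA_nv, 0.6F_yA_gv) + U_bs·F_u·A_nt = 376.5 kN → 282 kN.
Bolt shear governs: 221 kN.

221 kN (bolt shear governs)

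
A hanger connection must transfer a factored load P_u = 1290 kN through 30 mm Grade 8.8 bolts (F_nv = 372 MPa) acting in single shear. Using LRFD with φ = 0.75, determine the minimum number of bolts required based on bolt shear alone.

A_b = π·30²/4 = 706.9 mm².
Per-bolt design strength φR_n = 0.75 × 372 × 706.9 × 1 / 1000 = 197.2 kN.
n ≥ 1290 / 197.2 = 6.541 → use 7 bolts.

7 bolts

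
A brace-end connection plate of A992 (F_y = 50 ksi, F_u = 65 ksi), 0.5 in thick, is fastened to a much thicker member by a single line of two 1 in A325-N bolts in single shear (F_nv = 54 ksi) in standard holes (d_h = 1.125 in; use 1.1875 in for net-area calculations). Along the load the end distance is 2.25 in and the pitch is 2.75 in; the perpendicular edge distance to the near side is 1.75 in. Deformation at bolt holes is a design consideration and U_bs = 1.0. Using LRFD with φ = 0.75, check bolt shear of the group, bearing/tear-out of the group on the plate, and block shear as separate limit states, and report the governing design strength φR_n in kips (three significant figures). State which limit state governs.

Bolt shear: A_b = π·1²/4 = 0.7854 in²; R_n = 54 × 0.7854 × 2 × 1 = 84.82 kips → 0.75 × 84.82 = 63.6 kips.
Bearing: edge l_c = 1.688, r_n = 65.81 kips; interior l_c = 1.625, r_n = 63.38 kips; R_n = 65.81 + 1·63.38 = 129.2 kips → 96.9 kips.
Block shear: A_gv = 2.5, A_nv = 1.609, A_nt = 0.5781 in²; R_n = min(0.6F_uA_nv, 0.6F_yA_gv) + U_bs·F_u·A_nt = 100.3 kips → 75.3 kips.
Bolt shear governs: 63.6 kips.

63.6 kips (bolt shear governs)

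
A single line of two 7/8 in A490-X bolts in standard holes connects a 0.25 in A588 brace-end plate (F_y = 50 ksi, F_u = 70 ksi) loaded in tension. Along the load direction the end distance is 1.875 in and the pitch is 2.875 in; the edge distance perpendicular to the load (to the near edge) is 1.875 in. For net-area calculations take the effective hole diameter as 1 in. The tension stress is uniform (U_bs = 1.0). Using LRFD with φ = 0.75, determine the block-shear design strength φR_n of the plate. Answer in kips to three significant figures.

Shear plane L_v = 1.875 + 1·2.875 = 4.75 in; A_gv = 4.75 × 0.25 = 1.188 in².
A_nv = (4.75 − 1.5·1) × 0.25 = 0.8125 in².
A_nt = (1.875 − 0.5·1) × 0.25 = 0.3438 in².
0.6 F_u A_nv = 34.12 kips; 0.6 F_y A_gv = 35.62 kips → shear rupture governs the shear term.
R_n = 34.12 + 1.0 × 70 × 0.3438 = 58.19 kips.
Design strength φR_n = 0.75 × 58.19 = 43.6 kips.

43.6 kips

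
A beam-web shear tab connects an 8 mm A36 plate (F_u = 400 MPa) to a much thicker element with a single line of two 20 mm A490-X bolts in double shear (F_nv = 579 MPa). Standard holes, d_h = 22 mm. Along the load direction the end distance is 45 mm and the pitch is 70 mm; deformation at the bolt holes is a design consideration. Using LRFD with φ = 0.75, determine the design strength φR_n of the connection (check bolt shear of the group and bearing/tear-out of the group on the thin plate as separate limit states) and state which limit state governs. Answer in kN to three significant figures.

Bolt shear: A_b = π·20²/4 = 314.2 mm²; R_n = 579 × 314.2 × 2 × 2 / 1000 = 727.6 kN → 0.75 × 727.6 = 546 kN.
Bearing (1.2 l_c t F_u ≤ 2.4 d t F_u): upper limit = 2.4·20·8·400 / 1000 = 153.6 kN.
  Edge l_c = 45 − 22/2 = 34 → r_n = 130.6 kN; interior l_c = 70 − 22 = 48 → r_n = 153.6 kN.
  R_n,bearing = 1·130.6 + 1·153.6 = 284.2 kN → 0.75 × 284.2 = 213 kN.
Bearing governs: 213 kN.

213 kN (bearing governs)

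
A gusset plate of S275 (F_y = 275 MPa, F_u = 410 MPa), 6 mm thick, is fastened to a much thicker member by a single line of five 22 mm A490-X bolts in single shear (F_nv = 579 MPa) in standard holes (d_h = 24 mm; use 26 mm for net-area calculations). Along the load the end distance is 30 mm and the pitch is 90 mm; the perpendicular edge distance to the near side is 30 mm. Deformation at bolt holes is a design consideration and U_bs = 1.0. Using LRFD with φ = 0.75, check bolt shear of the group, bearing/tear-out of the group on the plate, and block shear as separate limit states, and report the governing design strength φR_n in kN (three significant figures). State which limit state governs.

Bolt shear: A_b = π·22²/4 = 380.1 mm²; R_n = 579 × 380.1 × 5 × 1 / 1000 = 1100 kN → 0.75 × 1100 = 825 kN.
Bearing: edge l_c = 18, r_n = 53.14 kN; interior l_c = 66, r_n = 129.9 kN; R_n = 53.14 + 4·129.9 = 572.7 kN → 430 kN.
Block shear: A_gv = 2340, A_nv = 1638, A_nt = 102 mm²; R_n = min(0.6F_uA_nv, 0.6F_yA_gv) + U_bs·F_u·A_nt = 427.9 kN → 321 kN.
Block shear governs: 321 kN.

321 kN (block shear governs)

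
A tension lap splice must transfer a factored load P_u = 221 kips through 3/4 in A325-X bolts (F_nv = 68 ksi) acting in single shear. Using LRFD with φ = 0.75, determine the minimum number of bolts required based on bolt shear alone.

10 bolts

A_b = π·0.75²/4 = 0.4418 in².
Per-bolt design strength φR_n = 0.75 × 68 × 0.4418 × 1 = 22.53 kips.
n ≥ 221 / 22.53 = 9.809 → use 10 bolts.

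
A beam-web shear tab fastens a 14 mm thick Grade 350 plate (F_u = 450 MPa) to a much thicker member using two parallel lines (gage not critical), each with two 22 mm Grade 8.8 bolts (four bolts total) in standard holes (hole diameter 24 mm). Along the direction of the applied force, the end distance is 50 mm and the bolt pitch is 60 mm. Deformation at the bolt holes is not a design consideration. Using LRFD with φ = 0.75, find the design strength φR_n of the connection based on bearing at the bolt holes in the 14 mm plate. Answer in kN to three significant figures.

Per bolt r_n = 1.5 l_c t F_u ≤ 3.0 d t F_u; upper limit = 3.0 × 22 × 14 × 450 / 1000 = 415.8 kN.
Edge bolt: l_c = 50 − 24/2 = 38 mm → 1.5 × 38 × 14 × 450 / 1000 = 359.1 → r_n = 359.1 kN.
Interior bolts: l_c = 60 − 24 = 36 mm → 1.5 × 36 × 14 × 450 / 1000 = 340.2 → r_n = 340.2 kN.
R_n = 2 × 359.1 + 2 × 340.2 = 1399 kN.
Design strength φR_n = 0.75 × 1399 = 1050 kN.

1050 kN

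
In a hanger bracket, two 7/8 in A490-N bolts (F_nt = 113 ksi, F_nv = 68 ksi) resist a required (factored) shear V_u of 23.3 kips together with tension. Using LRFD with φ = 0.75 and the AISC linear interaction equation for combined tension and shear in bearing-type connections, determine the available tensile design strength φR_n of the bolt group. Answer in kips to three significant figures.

93.8 kips

A_b = π·0.875²/4 = 0.6013 in²; f_rv = 23.3 / (2 × 0.6013) = 19.37 ksi.
F'_nt = 1.3 F_nt − (F_nt / φF_nv) f_rv = 1.3·113 − (113/(0.75·68))·19.37 = 104 ksi, capped at F_nt → F'_nt = 104 ksi.
R_n = F'_nt · A_b · n = 104 × 0.6013 × 2 = 125 kips.
Design strength φR_n = 0.75 × 125 = 93.8 kips.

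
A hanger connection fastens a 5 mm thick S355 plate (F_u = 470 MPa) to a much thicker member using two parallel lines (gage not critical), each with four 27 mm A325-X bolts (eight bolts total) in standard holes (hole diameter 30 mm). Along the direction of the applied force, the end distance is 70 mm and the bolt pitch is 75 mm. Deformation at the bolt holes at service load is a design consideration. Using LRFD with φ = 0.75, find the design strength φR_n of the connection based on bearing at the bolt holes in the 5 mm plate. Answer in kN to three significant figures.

799 kN

Per bolt r_n = 1.2 l_c t F_u ≤ 2.4 d t F_u; upper limit = 2.4 × 27 × 5 × 470 / 1000 = 152.3 kN.
Edge bolt: l_c = 70 − 30/2 = 55 mm → 1.2 × 55 × 5 × 470 / 1000 = 155.1 → r_n = 152.3 kN.
Interior bolts: l_c = 75 − 30 = 45 mm → 1.2 × 45 × 5 × 470 / 1000 = 126.9 → r_n = 126.9 kN.
R_n = 2 × 152.3 + 6 × 126.9 = 1066 kN.
Design strength φR_n = 0.75 × 1066 = 799 kN.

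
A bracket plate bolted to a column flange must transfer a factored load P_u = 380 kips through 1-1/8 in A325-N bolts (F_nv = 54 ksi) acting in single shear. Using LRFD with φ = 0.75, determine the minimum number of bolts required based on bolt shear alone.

10 bolts

A_b = π·1.125²/4 = 0.994 in².
Per-bolt design strength φR_n = 0.75 × 54 × 0.994 × 1 = 40.26 kips.
n ≥ 380 / 40.26 = 9.439 → use 10 bolts.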